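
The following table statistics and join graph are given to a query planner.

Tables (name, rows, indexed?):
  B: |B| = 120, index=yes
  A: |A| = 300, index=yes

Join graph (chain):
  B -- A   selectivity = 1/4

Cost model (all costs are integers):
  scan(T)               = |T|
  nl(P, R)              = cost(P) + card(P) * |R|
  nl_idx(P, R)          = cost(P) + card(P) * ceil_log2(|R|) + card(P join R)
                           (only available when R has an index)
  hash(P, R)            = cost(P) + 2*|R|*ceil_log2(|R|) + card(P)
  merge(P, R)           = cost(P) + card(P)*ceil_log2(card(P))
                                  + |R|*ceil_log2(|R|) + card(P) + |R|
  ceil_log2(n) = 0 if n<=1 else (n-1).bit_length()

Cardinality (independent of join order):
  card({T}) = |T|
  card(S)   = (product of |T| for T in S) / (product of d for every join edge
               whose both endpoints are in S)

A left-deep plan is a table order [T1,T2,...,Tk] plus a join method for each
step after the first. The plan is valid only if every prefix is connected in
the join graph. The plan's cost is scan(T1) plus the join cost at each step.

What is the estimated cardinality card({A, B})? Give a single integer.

9000

Tables in S: A(300), B(120)
Edges inside S: B-A(d=4)
numerator = 300 * 120 = 36000
denominator = 4 = 4
card(S) = 36000 / 4 = 9000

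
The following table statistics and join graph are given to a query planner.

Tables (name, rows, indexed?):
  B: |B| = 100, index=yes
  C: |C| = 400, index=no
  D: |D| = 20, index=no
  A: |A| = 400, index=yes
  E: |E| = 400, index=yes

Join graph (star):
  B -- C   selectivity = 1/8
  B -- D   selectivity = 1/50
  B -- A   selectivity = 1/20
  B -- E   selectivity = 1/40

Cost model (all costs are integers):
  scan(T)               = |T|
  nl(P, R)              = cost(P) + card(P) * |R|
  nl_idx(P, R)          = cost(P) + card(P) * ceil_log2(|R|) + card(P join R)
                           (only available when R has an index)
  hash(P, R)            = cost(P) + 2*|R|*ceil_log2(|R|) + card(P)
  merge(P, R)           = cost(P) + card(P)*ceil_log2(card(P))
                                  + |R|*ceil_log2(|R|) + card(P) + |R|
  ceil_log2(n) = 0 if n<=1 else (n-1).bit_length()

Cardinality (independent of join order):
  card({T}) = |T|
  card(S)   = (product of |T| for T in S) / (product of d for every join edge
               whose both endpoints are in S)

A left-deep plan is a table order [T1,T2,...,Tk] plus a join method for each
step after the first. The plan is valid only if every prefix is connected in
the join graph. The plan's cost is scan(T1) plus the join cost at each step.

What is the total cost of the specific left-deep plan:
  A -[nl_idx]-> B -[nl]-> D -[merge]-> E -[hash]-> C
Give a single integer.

step 1: scan A: cost=400, card=400
step 2: join B via nl_idx
    card(P join B) = 400*100/(20) = 2000
    cost = 400 + 400*7 + 2000 = 5200
step 3: join D via nl
    card(P join D) = 2000*20/(50) = 800
    cost = 5200 + 2000*20 = 45200
step 4: join E via merge
    card(P join E) = 800*400/(40) = 8000
    cost = 45200 + 800*10 + 400*9 + 800 + 400 = 58000
step 5: join C via hash
    card(P join C) = 8000*400/(8) = 400000
    cost = 58000 + 2*400*9 + 8000 = 73200

73200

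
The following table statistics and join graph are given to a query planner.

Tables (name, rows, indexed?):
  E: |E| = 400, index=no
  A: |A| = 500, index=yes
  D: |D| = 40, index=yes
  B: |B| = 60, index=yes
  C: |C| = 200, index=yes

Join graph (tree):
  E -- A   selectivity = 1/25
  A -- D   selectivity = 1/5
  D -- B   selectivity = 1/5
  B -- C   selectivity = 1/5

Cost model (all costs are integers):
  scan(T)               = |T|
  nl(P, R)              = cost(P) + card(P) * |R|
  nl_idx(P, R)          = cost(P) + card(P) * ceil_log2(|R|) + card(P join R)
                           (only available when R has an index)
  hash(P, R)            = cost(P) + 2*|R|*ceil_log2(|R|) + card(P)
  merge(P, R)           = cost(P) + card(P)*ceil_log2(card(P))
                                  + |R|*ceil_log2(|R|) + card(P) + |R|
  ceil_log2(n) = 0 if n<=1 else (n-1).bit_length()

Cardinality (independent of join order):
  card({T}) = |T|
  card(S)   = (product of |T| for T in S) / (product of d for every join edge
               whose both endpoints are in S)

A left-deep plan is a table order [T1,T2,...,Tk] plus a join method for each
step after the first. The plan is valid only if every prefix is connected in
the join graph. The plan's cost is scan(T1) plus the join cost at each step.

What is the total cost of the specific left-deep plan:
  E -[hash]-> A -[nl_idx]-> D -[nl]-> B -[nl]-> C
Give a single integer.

step 1: scan E: cost=400, card=400
step 2: join A via hash
    card(P join A) = 400*500/(25) = 8000
    cost = 400 + 2*500*9 + 400 = 9800
step 3: join D via nl_idx
    card(P join D) = 8000*40/(5) = 64000
    cost = 9800 + 8000*6 + 64000 = 121800
step 4: join B via nl
    card(P join B) = 64000*60/(5) = 768000
    cost = 121800 + 64000*60 = 3961800
step 5: join C via nl
    card(P join C) = 768000*200/(5) = 30720000
    cost = 3961800 + 768000*200 = 157561800

157561800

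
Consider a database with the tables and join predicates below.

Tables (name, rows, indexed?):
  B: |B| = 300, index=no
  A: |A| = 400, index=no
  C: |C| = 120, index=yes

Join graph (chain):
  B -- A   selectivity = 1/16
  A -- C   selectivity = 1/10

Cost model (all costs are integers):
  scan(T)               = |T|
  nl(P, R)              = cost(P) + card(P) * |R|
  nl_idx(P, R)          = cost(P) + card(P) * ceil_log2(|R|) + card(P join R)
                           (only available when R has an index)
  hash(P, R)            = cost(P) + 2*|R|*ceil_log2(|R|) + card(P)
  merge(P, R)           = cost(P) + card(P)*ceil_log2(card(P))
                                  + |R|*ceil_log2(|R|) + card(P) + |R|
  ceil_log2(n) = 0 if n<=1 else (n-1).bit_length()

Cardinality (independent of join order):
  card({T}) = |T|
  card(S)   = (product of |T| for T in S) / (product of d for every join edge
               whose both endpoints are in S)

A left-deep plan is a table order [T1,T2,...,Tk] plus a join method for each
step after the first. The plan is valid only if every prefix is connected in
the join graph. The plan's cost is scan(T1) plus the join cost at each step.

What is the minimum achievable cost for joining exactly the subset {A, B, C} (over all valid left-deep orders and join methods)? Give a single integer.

Selinger DP over subsets of {A,B,C}:
  {B}: scan cost=300, card=300
  {A}: scan cost=400, card=400
  {C}: scan cost=120, card=120
  {AB}: card=7500; try (B,hash)→6200, (A,merge)→7300, (B,merge)→7400, (A,hash)→7800, (A,nl)→120300, (B,nl)→120400; best=6200 via (B,hash)
  {AC}: card=4800; try (C,hash)→2480, (A,merge)→5080, (C,merge)→5360, (A,hash)→7440, (C,nl_idx)→8000, (A,nl)→48120 …(+1); best=2480 via (C,hash)
  {ABC}: card=90000; try (B,hash)→12680, (C,hash)→15380, (B,merge)→72680, (C,merge)→112160, (C,nl_idx)→148700, (C,nl)→906200 …(+1); best=12680 via (B,hash)

12680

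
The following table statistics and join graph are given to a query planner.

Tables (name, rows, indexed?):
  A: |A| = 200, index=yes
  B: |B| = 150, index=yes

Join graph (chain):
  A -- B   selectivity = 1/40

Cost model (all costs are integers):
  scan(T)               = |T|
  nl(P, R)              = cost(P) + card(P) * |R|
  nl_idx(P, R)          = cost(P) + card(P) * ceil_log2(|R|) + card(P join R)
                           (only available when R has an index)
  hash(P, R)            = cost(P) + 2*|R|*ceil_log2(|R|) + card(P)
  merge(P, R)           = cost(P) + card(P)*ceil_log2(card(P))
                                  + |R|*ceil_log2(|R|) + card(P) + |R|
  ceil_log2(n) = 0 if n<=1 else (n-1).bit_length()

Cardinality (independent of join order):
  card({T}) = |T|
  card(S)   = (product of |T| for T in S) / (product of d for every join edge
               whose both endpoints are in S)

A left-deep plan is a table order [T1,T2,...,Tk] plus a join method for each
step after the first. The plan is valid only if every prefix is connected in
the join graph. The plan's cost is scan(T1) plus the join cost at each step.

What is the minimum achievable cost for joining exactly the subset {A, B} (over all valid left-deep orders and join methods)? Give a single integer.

2100

Selinger DP over subsets of {A,B}:
  {A}: scan cost=200, card=200
  {B}: scan cost=150, card=150
  {AB}: card=750; try (A,nl_idx)→2100, (B,nl_idx)→2550, (B,hash)→2800, (A,merge)→3300, (B,merge)→3350, (A,hash)→3500 …(+2); best=2100 via (A,nl_idx)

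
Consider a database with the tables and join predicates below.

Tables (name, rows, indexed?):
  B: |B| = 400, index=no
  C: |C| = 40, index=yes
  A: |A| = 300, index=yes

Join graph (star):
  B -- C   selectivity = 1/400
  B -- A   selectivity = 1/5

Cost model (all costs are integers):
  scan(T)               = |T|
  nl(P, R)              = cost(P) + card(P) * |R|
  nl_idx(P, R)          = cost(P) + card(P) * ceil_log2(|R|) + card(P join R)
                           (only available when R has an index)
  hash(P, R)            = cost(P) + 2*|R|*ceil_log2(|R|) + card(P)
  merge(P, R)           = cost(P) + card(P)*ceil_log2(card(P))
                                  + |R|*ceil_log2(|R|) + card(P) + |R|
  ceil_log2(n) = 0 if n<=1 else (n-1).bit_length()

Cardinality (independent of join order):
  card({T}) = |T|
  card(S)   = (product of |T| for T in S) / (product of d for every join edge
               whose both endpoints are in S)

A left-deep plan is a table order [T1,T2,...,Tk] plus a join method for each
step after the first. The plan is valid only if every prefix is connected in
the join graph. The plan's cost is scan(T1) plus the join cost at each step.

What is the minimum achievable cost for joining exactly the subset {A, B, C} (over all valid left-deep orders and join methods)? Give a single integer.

Selinger DP over subsets of {A,B,C}:
  {B}: scan cost=400, card=400
  {C}: scan cost=40, card=40
  {A}: scan cost=300, card=300
  {BC}: card=40; try (C,hash)→1280, (C,nl_idx)→2840, (B,merge)→4320, (C,merge)→4680, (B,hash)→7280, (B,nl)→16040 …(+1); best=1280 via (C,hash)
  {AB}: card=24000; try (A,hash)→6200, (B,merge)→7300, (A,merge)→7400, (B,hash)→7800, (A,nl_idx)→28000, (B,nl)→120300 …(+1); best=6200 via (A,hash)
  {ABC}: card=2400; try (A,nl_idx)→4040, (A,merge)→4560, (A,hash)→6720, (A,nl)→13280, (C,hash)→30680, (C,nl_idx)→152600 …(+2); best=4040 via (A,nl_idx)

4040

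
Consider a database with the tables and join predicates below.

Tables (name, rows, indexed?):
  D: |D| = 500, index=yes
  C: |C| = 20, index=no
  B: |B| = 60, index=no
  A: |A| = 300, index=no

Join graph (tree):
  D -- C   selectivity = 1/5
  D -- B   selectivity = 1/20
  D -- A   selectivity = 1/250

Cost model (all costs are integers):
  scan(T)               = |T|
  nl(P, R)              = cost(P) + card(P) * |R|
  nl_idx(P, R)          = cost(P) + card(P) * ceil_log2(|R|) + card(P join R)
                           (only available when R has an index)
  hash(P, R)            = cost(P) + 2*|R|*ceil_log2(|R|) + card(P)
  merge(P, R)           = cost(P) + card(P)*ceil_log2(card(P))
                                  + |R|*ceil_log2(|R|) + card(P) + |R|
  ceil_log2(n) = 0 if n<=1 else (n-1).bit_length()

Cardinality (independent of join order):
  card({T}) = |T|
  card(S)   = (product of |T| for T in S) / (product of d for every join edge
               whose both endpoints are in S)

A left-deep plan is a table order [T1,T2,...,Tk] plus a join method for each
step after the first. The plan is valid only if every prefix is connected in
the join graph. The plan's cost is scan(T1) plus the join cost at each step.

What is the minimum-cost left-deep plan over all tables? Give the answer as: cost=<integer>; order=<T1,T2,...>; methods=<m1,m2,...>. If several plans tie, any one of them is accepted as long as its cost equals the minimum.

cost=6920; order=A,D,B,C; methods=nl_idx,hash,hash

Selinger DP (subsets sized 1..n):
  {D}: scan cost=500, card=500
  {C}: scan cost=20, card=20
  {B}: scan cost=60, card=60
  {A}: scan cost=300, card=300
  {CD}: card=2000; try (C,hash)→1200, (D,nl_idx)→2200, (D,merge)→5140, (C,merge)→5620, (D,hash)→9040, (D,nl)→10020 …(+1); best=1200 via (C,hash)
  {BD}: card=1500; try (B,hash)→1720, (D,nl_idx)→2100, (D,merge)→5480, (B,merge)→5920, (D,hash)→9120, (D,nl)→30060 …(+1); best=1720 via (B,hash)
  {AD}: card=600; try (D,nl_idx)→3600, (A,hash)→6400, (D,merge)→8300, (A,merge)→8500, (D,hash)→9600, (D,nl)→150300 …(+1); best=3600 via (D,nl_idx)
  {BCD}: card=6000; try (C,hash)→3420, (B,hash)→3920, (C,merge)→19840, (B,merge)→25620, (C,nl)→31720, (B,nl)→121200; best=3420 via (C,hash)
  {ACD}: card=2400; try (C,hash)→4400, (A,hash)→8600, (C,merge)→10320, (C,nl)→15600, (A,merge)→28200, (A,nl)→601200; best=4400 via (C,hash)
  {ABD}: card=1800; try (B,hash)→4920, (A,hash)→8620, (B,merge)→10620, (A,merge)→22720, (B,nl)→39600, (A,nl)→451720; best=4920 via (B,hash)
  {ABCD}: card=7200; try (C,hash)→6920, (B,hash)→7520, (A,hash)→14820, (C,merge)→26640, (B,merge)→36020, (C,nl)→40920 …(+3); best=6920 via (C,hash)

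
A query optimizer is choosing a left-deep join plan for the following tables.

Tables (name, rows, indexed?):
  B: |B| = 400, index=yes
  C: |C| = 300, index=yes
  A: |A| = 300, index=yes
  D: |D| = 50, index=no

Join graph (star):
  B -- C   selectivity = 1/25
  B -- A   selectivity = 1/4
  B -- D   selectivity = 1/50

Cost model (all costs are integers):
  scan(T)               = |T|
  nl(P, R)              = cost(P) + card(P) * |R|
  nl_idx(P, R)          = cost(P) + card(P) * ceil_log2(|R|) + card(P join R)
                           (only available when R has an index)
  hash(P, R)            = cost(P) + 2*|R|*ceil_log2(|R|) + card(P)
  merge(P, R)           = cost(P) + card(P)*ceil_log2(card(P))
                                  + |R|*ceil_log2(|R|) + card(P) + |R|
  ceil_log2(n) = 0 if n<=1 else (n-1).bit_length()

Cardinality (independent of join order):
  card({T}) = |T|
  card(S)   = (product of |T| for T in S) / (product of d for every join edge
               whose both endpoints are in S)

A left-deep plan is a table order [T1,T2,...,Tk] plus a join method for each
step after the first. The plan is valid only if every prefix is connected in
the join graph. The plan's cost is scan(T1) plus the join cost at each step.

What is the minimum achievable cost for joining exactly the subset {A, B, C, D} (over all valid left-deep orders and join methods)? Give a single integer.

Selinger DP over subsets of {A,B,C,D}:
  {B}: scan cost=400, card=400
  {C}: scan cost=300, card=300
  {A}: scan cost=300, card=300
  {D}: scan cost=50, card=50
  {BC}: card=4800; try (C,hash)→6200, (B,merge)→7300, (C,merge)→7400, (B,hash)→7800, (B,nl_idx)→7800, (C,nl_idx)→8800 …(+2); best=6200 via (C,hash)
  {AB}: card=30000; try (A,hash)→6200, (B,merge)→7300, (A,merge)→7400, (B,hash)→7800, (B,nl_idx)→33000, (A,nl_idx)→34000 …(+2); best=6200 via (A,hash)
  {BD}: card=400; try (B,nl_idx)→900, (D,hash)→1400, (B,merge)→4400, (D,merge)→4750, (B,hash)→7300, (B,nl)→20050 …(+1); best=900 via (B,nl_idx)
  {ABC}: card=360000; try (A,hash)→16400, (C,hash)→41600, (A,merge)→76400, (A,nl_idx)→409400, (C,merge)→489200, (C,nl_idx)→636200 …(+2); best=16400 via (A,hash)
  {BCD}: card=4800; try (C,hash)→6700, (C,merge)→7900, (C,nl_idx)→9300, (D,hash)→11600, (D,merge)→73750, (C,nl)→120900 …(+1); best=6700 via (C,hash)
  {ABD}: card=30000; try (A,hash)→6700, (A,merge)→7900, (A,nl_idx)→34500, (D,hash)→36800, (A,nl)→120900, (D,merge)→486550 …(+1); best=6700 via (A,hash)
  {ABCD}: card=360000; try (A,hash)→16900, (C,hash)→42100, (A,merge)→76900, (D,hash)→377000, (A,nl_idx)→409900, (C,merge)→489700 …(+5); best=16900 via (A,hash)

16900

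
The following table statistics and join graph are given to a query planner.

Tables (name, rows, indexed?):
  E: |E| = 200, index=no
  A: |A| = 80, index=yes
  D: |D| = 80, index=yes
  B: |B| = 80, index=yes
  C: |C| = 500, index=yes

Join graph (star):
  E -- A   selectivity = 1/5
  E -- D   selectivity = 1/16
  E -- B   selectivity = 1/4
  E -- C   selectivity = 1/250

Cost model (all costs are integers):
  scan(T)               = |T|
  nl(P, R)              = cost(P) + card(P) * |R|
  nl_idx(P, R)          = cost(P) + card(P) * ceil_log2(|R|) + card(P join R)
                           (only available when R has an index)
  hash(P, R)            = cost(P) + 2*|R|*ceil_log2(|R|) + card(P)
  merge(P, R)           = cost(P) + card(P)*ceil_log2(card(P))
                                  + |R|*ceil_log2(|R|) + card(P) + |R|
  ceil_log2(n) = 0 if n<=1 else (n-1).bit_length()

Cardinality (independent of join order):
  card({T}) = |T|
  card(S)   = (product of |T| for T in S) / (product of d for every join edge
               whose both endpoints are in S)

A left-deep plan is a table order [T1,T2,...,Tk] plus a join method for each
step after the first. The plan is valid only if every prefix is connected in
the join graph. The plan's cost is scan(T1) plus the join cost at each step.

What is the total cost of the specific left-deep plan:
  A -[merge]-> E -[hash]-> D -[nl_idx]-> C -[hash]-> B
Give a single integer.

215960

step 1: scan A: cost=80, card=80
step 2: join E via merge
    card(P join E) = 80*200/(5) = 3200
    cost = 80 + 80*7 + 200*8 + 80 + 200 = 2520
step 3: join D via hash
    card(P join D) = 3200*80/(16) = 16000
    cost = 2520 + 2*80*7 + 3200 = 6840
step 4: join C via nl_idx
    card(P join C) = 16000*500/(250) = 32000
    cost = 6840 + 16000*9 + 32000 = 182840
step 5: join B via hash
    card(P join B) = 32000*80/(4) = 640000
    cost = 182840 + 2*80*7 + 32000 = 215960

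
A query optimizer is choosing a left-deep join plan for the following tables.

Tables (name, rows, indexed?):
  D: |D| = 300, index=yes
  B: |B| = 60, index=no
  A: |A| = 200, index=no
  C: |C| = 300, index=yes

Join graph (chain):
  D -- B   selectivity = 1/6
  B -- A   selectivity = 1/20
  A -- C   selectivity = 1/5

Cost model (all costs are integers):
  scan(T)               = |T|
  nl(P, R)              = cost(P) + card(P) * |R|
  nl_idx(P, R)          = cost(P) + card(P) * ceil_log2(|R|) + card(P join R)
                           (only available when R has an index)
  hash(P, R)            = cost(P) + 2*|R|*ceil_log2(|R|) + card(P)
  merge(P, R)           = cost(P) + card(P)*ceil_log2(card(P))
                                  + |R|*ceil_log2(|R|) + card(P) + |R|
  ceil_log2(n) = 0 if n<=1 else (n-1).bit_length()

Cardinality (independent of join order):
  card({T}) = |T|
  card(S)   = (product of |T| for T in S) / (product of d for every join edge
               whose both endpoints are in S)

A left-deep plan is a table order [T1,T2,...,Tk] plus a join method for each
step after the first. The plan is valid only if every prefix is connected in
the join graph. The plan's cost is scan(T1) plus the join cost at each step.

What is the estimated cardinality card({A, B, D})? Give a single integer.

30000

Tables in S: A(200), B(60), D(300)
Edges inside S: D-B(d=6), B-A(d=20)
numerator = 200 * 60 * 300 = 3600000
denominator = 6 * 20 = 120
card(S) = 3600000 / 120 = 30000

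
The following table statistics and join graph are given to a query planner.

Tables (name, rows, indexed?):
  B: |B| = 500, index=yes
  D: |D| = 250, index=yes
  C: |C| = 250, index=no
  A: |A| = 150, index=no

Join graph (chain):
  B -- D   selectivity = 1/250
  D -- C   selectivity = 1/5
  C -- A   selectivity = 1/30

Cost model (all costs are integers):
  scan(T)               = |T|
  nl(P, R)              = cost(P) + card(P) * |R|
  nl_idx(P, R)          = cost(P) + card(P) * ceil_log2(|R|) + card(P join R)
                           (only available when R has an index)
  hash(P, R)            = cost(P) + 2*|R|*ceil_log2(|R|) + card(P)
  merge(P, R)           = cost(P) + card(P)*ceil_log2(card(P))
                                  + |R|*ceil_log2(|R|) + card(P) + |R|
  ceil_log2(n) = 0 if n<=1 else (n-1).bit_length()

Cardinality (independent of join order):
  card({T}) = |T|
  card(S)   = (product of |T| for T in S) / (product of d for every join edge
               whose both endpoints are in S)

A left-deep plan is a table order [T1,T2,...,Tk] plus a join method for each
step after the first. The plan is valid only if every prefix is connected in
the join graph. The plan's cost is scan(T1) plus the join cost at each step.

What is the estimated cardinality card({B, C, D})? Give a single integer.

25000

Tables in S: B(500), C(250), D(250)
Edges inside S: B-D(d=250), D-C(d=5)
numerator = 500 * 250 * 250 = 31250000
denominator = 250 * 5 = 1250
card(S) = 31250000 / 1250 = 25000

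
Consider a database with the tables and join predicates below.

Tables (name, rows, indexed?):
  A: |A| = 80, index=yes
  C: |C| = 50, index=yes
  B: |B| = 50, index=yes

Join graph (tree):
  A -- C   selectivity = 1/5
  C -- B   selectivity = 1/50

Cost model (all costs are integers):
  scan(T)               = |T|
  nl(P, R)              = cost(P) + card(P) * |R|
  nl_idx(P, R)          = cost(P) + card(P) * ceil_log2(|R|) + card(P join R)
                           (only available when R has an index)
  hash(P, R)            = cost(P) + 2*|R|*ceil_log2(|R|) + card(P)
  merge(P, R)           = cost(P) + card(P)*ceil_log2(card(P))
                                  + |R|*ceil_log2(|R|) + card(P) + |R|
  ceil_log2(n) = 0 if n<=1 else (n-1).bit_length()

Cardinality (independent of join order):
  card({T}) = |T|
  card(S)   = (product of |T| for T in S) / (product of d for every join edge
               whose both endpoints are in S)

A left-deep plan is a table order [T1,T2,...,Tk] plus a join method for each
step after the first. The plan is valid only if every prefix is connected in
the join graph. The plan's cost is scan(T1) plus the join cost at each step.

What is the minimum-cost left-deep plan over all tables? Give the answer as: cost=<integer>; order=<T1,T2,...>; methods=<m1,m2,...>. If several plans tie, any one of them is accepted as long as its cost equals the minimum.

cost=1390; order=B,C,A; methods=nl_idx,merge

Selinger DP (subsets sized 1..n):
  {A}: scan cost=80, card=80
  {C}: scan cost=50, card=50
  {B}: scan cost=50, card=50
  {AC}: card=800; try (C,hash)→760, (A,merge)→1040, (C,merge)→1070, (A,nl_idx)→1200, (A,hash)→1220, (C,nl_idx)→1360 …(+2); best=760 via (C,hash)
  {BC}: card=50; try (C,nl_idx)→400, (B,nl_idx)→400, (C,hash)→700, (B,hash)→700, (C,merge)→750, (B,merge)→750 …(+2); best=400 via (C,nl_idx)
  {ABC}: card=800; try (A,merge)→1390, (A,nl_idx)→1550, (A,hash)→1570, (B,hash)→2160, (A,nl)→4400, (B,nl_idx)→6360 …(+2); best=1390 via (A,merge)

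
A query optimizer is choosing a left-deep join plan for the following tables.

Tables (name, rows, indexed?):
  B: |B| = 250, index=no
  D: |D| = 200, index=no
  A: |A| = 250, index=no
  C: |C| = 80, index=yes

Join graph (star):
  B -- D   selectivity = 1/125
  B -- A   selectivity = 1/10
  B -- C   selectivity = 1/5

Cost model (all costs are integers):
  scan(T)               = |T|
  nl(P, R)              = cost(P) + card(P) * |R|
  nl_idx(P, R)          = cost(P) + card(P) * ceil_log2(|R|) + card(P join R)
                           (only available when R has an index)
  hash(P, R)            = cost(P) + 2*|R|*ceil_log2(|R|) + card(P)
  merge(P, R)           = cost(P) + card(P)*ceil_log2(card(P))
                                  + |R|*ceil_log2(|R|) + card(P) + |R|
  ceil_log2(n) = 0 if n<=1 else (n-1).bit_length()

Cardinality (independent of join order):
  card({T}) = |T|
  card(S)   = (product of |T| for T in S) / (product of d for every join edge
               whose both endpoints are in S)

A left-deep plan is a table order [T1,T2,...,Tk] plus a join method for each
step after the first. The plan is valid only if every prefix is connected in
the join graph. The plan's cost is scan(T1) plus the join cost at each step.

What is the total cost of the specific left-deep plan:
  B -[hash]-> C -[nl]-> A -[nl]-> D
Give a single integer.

step 1: scan B: cost=250, card=250
step 2: join C via hash
    card(P join C) = 250*80/(5) = 4000
    cost = 250 + 2*80*7 + 250 = 1620
step 3: join A via nl
    card(P join A) = 4000*250/(10) = 100000
    cost = 1620 + 4000*250 = 1001620
step 4: join D via nl
    card(P join D) = 100000*200/(125) = 160000
    cost = 1001620 + 100000*200 = 21001620

21001620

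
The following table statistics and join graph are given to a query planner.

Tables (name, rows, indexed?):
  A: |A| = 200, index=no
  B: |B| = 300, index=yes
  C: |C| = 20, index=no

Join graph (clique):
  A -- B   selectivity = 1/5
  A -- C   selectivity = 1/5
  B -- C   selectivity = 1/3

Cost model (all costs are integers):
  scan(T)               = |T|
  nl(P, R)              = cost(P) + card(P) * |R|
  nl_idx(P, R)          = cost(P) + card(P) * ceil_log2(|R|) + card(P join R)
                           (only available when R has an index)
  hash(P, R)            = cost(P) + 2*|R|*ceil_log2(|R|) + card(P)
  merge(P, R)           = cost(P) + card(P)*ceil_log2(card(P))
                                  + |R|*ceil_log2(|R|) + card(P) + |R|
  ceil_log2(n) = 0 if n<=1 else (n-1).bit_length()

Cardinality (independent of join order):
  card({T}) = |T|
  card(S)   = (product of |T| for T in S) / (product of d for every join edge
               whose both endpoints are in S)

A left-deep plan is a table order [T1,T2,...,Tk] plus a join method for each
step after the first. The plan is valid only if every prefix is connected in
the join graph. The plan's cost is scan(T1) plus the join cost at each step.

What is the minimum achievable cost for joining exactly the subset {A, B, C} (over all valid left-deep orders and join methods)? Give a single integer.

6000

Selinger DP over subsets of {A,B,C}:
  {A}: scan cost=200, card=200
  {B}: scan cost=300, card=300
  {C}: scan cost=20, card=20
  {AB}: card=12000; try (A,hash)→3800, (B,merge)→5000, (A,merge)→5100, (B,hash)→5800, (B,nl_idx)→14000, (B,nl)→60200 …(+1); best=3800 via (A,hash)
  {AC}: card=800; try (C,hash)→600, (A,merge)→1940, (C,merge)→2120, (A,hash)→3240, (A,nl)→4020, (C,nl)→4200; best=600 via (C,hash)
  {BC}: card=2000; try (C,hash)→800, (B,nl_idx)→2200, (B,merge)→3140, (C,merge)→3420, (B,hash)→5440, (B,nl)→6020 …(+1); best=800 via (C,hash)
  {ABC}: card=16000; try (A,hash)→6000, (B,hash)→6800, (B,merge)→12400, (C,hash)→16000, (B,nl_idx)→23800, (A,merge)→26600 …(+4); best=6000 via (A,hash)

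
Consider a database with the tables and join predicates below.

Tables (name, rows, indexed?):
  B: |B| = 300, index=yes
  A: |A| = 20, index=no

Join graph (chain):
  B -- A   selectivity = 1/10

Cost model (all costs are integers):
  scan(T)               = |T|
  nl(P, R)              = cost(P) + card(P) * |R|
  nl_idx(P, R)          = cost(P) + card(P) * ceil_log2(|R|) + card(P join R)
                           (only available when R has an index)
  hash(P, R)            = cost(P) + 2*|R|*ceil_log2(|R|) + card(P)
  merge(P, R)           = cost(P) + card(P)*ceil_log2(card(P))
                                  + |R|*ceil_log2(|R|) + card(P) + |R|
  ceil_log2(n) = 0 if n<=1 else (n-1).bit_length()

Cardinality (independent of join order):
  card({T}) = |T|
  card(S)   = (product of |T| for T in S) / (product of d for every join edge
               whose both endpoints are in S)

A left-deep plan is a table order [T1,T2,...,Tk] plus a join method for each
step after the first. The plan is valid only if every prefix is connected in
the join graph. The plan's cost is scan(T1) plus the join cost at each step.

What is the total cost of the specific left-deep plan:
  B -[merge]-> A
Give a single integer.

3420

step 1: scan B: cost=300, card=300
step 2: join A via merge
    card(P join A) = 300*20/(10) = 600
    cost = 300 + 300*9 + 20*5 + 300 + 20 = 3420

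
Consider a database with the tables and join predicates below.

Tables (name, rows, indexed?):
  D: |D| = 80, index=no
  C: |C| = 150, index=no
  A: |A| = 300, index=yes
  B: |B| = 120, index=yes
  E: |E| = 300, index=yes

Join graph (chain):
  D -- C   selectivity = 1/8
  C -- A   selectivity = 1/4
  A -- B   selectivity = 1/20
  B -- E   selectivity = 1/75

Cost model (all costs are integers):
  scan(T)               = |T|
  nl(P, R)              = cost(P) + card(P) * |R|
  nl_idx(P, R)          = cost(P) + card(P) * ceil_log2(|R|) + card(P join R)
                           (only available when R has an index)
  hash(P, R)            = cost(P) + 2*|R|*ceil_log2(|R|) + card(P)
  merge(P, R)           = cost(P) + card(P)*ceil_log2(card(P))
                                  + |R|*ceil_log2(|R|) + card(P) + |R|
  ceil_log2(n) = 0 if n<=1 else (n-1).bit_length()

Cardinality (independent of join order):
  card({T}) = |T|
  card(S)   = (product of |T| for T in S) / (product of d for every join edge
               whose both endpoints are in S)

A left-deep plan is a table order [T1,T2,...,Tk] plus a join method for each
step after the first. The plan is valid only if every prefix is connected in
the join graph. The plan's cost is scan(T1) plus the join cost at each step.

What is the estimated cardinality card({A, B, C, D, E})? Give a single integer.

2700000

Tables in S: A(300), B(120), C(150), D(80), E(300)
Edges inside S: D-C(d=8), C-A(d=4), A-B(d=20), B-E(d=75)
numerator = 300 * 120 * 150 * 80 * 300 = 129600000000
denominator = 8 * 4 * 20 * 75 = 48000
card(S) = 129600000000 / 48000 = 2700000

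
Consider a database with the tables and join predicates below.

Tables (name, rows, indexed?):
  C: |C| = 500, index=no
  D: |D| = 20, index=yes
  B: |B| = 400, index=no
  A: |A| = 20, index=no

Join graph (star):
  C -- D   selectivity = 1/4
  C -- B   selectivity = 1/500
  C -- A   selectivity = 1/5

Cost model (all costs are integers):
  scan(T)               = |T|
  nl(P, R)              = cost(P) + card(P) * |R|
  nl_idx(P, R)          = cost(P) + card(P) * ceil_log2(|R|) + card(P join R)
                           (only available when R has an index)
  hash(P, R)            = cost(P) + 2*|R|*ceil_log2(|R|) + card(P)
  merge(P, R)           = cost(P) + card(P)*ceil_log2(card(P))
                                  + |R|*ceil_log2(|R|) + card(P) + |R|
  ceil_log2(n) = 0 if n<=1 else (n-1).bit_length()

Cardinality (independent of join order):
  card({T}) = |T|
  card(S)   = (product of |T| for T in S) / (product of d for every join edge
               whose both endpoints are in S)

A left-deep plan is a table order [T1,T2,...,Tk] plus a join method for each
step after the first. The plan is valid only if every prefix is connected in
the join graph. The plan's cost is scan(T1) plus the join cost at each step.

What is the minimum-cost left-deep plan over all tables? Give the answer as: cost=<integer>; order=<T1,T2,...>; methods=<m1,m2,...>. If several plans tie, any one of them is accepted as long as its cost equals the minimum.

Selinger DP (subsets sized 1..n):
  {C}: scan cost=500, card=500
  {D}: scan cost=20, card=20
  {B}: scan cost=400, card=400
  {A}: scan cost=20, card=20
  {CD}: card=2500; try (D,hash)→1200, (C,merge)→5140, (D,nl_idx)→5500, (D,merge)→5620, (C,hash)→9040, (C,nl)→10020 …(+1); best=1200 via (D,hash)
  {BC}: card=400; try (B,hash)→8200, (C,merge)→9400, (B,merge)→9500, (C,hash)→9800, (C,nl)→200400, (B,nl)→200500; best=8200 via (B,hash)
  {AC}: card=2000; try (A,hash)→1200, (C,merge)→5140, (A,merge)→5620, (C,hash)→9040, (C,nl)→10020, (A,nl)→10500; best=1200 via (A,hash)
  {BCD}: card=2000; try (D,hash)→8800, (B,hash)→10900, (D,nl_idx)→12200, (D,merge)→12320, (D,nl)→16200, (B,merge)→37700 …(+1); best=8800 via (D,hash)
  {ACD}: card=10000; try (D,hash)→3400, (A,hash)→3900, (D,nl_idx)→21200, (D,merge)→25320, (A,merge)→33820, (D,nl)→41200 …(+1); best=3400 via (D,hash)
  {ABC}: card=1600; try (A,hash)→8800, (B,hash)→10400, (A,merge)→12320, (A,nl)→16200, (B,merge)→29200, (B,nl)→801200; best=8800 via (A,hash)
  {ABCD}: card=8000; try (D,hash)→10600, (A,hash)→11000, (B,hash)→20600, (D,nl_idx)→24800, (D,merge)→28120, (A,merge)→32920 …(+4); best=10600 via (D,hash)

cost=10600; order=C,B,A,D; methods=hash,hash,hash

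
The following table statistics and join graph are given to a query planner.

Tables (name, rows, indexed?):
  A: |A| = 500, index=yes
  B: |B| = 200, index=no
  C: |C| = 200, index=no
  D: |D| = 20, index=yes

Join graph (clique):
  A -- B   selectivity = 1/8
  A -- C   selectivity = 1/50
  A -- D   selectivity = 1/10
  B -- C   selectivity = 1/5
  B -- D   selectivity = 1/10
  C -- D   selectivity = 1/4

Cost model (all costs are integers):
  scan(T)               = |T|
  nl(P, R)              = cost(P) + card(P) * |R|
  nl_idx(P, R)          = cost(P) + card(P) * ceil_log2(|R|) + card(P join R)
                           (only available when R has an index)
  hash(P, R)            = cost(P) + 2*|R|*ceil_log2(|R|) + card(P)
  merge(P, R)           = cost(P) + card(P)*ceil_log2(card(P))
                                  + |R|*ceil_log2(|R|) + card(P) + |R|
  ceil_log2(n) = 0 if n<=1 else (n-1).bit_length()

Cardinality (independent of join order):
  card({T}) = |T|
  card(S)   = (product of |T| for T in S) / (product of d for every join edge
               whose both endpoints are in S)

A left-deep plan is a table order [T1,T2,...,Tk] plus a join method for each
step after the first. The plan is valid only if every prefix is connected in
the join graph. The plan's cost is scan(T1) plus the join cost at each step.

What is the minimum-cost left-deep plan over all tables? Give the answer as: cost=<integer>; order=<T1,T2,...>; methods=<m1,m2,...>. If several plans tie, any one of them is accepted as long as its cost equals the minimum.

cost=9600; order=A,D,C,B; methods=hash,hash,hash

Selinger DP (subsets sized 1..n):
  {A}: scan cost=500, card=500
  {B}: scan cost=200, card=200
  {C}: scan cost=200, card=200
  {D}: scan cost=20, card=20
  {AB}: card=12500; try (B,hash)→4200, (A,merge)→7000, (B,merge)→7300, (A,hash)→9400, (A,nl_idx)→14500, (A,nl)→100200 …(+1); best=4200 via (B,hash)
  {AC}: card=2000; try (A,nl_idx)→4000, (C,hash)→4200, (A,merge)→7000, (C,merge)→7300, (A,hash)→9400, (A,nl)→100200 …(+1); best=4000 via (A,nl_idx)
  {AD}: card=1000; try (D,hash)→1200, (A,nl_idx)→1200, (D,nl_idx)→4000, (A,merge)→5140, (D,merge)→5620, (A,hash)→9040 …(+2); best=1200 via (D,hash)
  {BC}: card=8000; try (C,hash)→3600, (B,hash)→3600, (C,merge)→3800, (B,merge)→3800, (C,nl)→40200, (B,nl)→40200; best=3600 via (C,hash)
  {BD}: card=400; try (D,hash)→600, (D,nl_idx)→1600, (B,merge)→1940, (D,merge)→2120, (B,hash)→3240, (B,nl)→4020 …(+1); best=600 via (D,hash)
  {CD}: card=1000; try (D,hash)→600, (C,merge)→1940, (D,merge)→2120, (D,nl_idx)→2200, (C,hash)→3240, (C,nl)→4020 …(+1); best=600 via (D,hash)
  {ABC}: card=10000; try (B,hash)→9200, (C,hash)→19900, (A,hash)→20600, (B,merge)→29800, (A,nl_idx)→85600, (A,merge)→120600 …(+4); best=9200 via (B,hash)
  {ABD}: card=2500; try (B,hash)→5400, (A,nl_idx)→6700, (A,merge)→9600, (A,hash)→10000, (B,merge)→14000, (D,hash)→16900 …(+5); best=5400 via (B,hash)
  {ACD}: card=1000; try (C,hash)→5400, (D,hash)→6200, (A,hash)→10600, (A,nl_idx)→10600, (C,merge)→14000, (D,nl_idx)→15000 …(+5); best=5400 via (C,hash)
  {BCD}: card=4000; try (C,hash)→4200, (B,hash)→4800, (C,merge)→6400, (D,hash)→11800, (B,merge)→13400, (D,nl_idx)→47600 …(+4); best=4200 via (C,hash)
  {ABCD}: card=500; try (B,hash)→9600, (C,hash)→11100, (A,hash)→17200, (B,merge)→18200, (D,hash)→19400, (C,merge)→39700 …(+8); best=9600 via (B,hash)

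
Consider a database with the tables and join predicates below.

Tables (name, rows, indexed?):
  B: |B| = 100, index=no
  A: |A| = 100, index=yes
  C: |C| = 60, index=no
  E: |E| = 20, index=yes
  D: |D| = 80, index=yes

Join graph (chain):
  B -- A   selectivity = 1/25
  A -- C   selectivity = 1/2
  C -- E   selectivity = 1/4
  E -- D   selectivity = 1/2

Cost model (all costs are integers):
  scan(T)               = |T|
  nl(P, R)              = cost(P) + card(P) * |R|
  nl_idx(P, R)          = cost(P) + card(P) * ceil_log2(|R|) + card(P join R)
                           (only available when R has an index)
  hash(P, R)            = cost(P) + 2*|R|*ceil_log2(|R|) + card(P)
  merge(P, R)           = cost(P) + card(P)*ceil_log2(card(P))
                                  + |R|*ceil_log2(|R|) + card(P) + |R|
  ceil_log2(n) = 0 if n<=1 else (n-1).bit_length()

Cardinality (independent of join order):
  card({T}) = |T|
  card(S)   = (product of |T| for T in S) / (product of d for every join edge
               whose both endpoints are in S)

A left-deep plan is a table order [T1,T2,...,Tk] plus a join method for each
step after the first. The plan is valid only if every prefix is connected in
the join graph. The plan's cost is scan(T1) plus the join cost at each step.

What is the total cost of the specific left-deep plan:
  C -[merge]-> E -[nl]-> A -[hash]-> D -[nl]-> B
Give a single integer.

step 1: scan C: cost=60, card=60
step 2: join E via merge
    card(P join E) = 60*20/(4) = 300
    cost = 60 + 60*6 + 20*5 + 60 + 20 = 600
step 3: join A via nl
    card(P join A) = 300*100/(2) = 15000
    cost = 600 + 300*100 = 30600
step 4: join D via hash
    card(P join D) = 15000*80/(2) = 600000
    cost = 30600 + 2*80*7 + 15000 = 46720
step 5: join B via nl
    card(P join B) = 600000*100/(25) = 2400000
    cost = 46720 + 600000*100 = 60046720

60046720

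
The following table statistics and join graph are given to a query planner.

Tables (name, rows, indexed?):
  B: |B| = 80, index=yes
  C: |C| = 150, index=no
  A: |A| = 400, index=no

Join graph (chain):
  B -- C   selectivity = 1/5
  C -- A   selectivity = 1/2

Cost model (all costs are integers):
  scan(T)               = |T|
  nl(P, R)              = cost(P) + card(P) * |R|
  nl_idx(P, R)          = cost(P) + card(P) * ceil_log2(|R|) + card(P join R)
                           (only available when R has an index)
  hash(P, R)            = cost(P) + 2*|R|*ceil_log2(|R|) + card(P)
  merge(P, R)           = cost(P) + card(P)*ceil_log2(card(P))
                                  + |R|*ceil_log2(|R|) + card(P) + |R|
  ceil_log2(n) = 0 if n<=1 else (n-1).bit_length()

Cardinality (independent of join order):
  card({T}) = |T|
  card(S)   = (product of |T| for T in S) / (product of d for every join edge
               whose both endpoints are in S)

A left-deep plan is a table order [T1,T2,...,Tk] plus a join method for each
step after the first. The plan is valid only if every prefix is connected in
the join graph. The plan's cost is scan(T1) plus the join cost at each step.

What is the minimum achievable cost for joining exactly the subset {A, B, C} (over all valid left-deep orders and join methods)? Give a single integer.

Selinger DP over subsets of {A,B,C}:
  {B}: scan cost=80, card=80
  {C}: scan cost=150, card=150
  {A}: scan cost=400, card=400
  {BC}: card=2400; try (B,hash)→1420, (C,merge)→2070, (B,merge)→2140, (C,hash)→2560, (B,nl_idx)→3600, (C,nl)→12080 …(+1); best=1420 via (B,hash)
  {AC}: card=30000; try (C,hash)→3200, (A,merge)→5500, (C,merge)→5750, (A,hash)→7500, (A,nl)→60150, (C,nl)→60400; best=3200 via (C,hash)
  {ABC}: card=480000; try (A,hash)→11020, (B,hash)→34320, (A,merge)→36620, (B,merge)→483840, (B,nl_idx)→693200, (A,nl)→961420 …(+1); best=11020 via (A,hash)

11020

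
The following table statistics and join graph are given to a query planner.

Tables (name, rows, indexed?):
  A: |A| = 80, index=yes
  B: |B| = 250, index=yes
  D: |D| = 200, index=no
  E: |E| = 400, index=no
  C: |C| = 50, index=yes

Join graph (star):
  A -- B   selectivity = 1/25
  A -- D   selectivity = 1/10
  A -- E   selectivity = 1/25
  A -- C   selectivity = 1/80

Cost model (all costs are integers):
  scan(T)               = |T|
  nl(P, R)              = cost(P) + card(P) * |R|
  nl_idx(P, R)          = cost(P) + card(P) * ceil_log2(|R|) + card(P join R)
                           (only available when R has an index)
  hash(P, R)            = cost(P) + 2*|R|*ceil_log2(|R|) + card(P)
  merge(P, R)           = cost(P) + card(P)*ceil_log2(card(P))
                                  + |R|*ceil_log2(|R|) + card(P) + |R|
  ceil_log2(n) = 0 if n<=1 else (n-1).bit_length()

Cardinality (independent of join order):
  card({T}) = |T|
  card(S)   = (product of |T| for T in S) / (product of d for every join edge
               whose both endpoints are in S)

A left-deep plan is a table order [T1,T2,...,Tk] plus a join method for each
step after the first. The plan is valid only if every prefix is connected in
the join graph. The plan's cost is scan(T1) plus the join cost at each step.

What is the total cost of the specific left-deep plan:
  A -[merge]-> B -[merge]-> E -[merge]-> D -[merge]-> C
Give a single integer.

5073920

step 1: scan A: cost=80, card=80
step 2: join B via merge
    card(P join B) = 80*250/(25) = 800
    cost = 80 + 80*7 + 250*8 + 80 + 250 = 2970
step 3: join E via merge
    card(P join E) = 800*400/(25) = 12800
    cost = 2970 + 800*10 + 400*9 + 800 + 400 = 15770
step 4: join D via merge
    card(P join D) = 12800*200/(10) = 256000
    cost = 15770 + 12800*14 + 200*8 + 12800 + 200 = 209570
step 5: join C via merge
    card(P join C) = 256000*50/(80) = 160000
    cost = 209570 + 256000*18 + 50*6 + 256000 + 50 = 5073920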